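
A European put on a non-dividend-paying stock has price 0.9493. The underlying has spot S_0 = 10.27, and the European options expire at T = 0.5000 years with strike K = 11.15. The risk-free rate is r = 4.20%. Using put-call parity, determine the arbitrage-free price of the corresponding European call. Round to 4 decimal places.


Put-call parity: C - P = S_0 * exp(-qT) - K * exp(-rT).
S_0 * exp(-qT) = 10.2700 * 1.00000000 = 10.27000000
K * exp(-rT) = 11.1500 * 0.97921896 = 10.91829145
C = P + S*exp(-qT) - K*exp(-rT)
C = 0.9493 + 10.27000000 - 10.91829145 = 0.3010

Answer: Call price = 0.3010


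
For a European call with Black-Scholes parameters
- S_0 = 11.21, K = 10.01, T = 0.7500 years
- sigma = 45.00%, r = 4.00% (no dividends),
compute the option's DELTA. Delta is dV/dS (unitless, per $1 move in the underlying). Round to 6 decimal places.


Answer: Delta = 0.713066

Derivation:
d1 = 0.5623626251; d2 = 0.1726511934
phi(d1) = 0.3405939089; exp(-qT) = 1.0000000000; exp(-rT) = 0.9704455335
N(d1) = 0.7130655109
Delta = exp(-qT) * N(d1) = 1.0000000000 * 0.7130655109 = 0.713066


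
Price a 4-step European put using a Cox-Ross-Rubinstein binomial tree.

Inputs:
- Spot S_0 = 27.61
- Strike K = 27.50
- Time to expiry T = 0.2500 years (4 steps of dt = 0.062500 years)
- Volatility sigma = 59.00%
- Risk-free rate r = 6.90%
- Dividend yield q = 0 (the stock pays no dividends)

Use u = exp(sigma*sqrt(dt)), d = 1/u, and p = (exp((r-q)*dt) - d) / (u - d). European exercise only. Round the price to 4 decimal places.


dt = T/N = 0.062500
u = exp(sigma*sqrt(dt)) = 1.158933; d = 1/u = 0.862862
p = (exp((r-q)*dt) - d) / (u - d) = 0.477789
Discount per step: exp(-r*dt) = 0.995697
Stock lattice S(k, i) with i counting down-moves:
  k=0: S(0,0) = 27.6100
  k=1: S(1,0) = 31.9981; S(1,1) = 23.8236
  k=2: S(2,0) = 37.0837; S(2,1) = 27.6100; S(2,2) = 20.5565
  k=3: S(3,0) = 42.9776; S(3,1) = 31.9981; S(3,2) = 23.8236; S(3,3) = 17.7374
  k=4: S(4,0) = 49.8081; S(4,1) = 37.0837; S(4,2) = 27.6100; S(4,3) = 20.5565; S(4,4) = 15.3050
Terminal payoffs V(N, i) = max(K - S_T, 0):
  V(4,0) = 0.000000; V(4,1) = 0.000000; V(4,2) = 0.000000; V(4,3) = 6.943483; V(4,4) = 12.195024
Backward induction: V(k, i) = exp(-r*dt) * [p * V(k+1, i) + (1-p) * V(k+1, i+1)].
  V(3,0) = exp(-r*dt) * [p*0.000000 + (1-p)*0.000000] = 0.000000
  V(3,1) = exp(-r*dt) * [p*0.000000 + (1-p)*0.000000] = 0.000000
  V(3,2) = exp(-r*dt) * [p*0.000000 + (1-p)*6.943483] = 3.610360
  V(3,3) = exp(-r*dt) * [p*6.943483 + (1-p)*12.195024] = 9.644215
  V(2,0) = exp(-r*dt) * [p*0.000000 + (1-p)*0.000000] = 0.000000
  V(2,1) = exp(-r*dt) * [p*0.000000 + (1-p)*3.610360] = 1.877257
  V(2,2) = exp(-r*dt) * [p*3.610360 + (1-p)*9.644215] = 6.732211
  V(1,0) = exp(-r*dt) * [p*0.000000 + (1-p)*1.877257] = 0.976106
  V(1,1) = exp(-r*dt) * [p*1.877257 + (1-p)*6.732211] = 4.393579
  V(0,0) = exp(-r*dt) * [p*0.976106 + (1-p)*4.393579] = 2.748868

Answer: Price = V(0,0) = 2.7489


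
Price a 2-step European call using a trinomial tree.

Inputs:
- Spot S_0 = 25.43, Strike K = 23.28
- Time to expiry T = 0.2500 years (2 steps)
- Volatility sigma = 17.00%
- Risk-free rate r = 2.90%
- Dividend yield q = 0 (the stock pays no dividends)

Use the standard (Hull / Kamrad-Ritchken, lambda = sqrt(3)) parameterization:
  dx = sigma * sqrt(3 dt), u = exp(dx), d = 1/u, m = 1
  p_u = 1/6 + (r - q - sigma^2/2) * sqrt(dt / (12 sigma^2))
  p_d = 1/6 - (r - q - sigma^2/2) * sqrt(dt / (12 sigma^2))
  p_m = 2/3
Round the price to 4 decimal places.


dt = T/N = 0.125000; dx = sigma*sqrt(3*dt) = 0.104103
u = exp(dx) = 1.109715; d = 1/u = 0.901132
p_u = 0.175402, p_m = 0.666667, p_d = 0.157931
Discount per step: exp(-r*dt) = 0.996382
Stock lattice S(k, j) with j the centered position index:
  k=0: S(0,+0) = 25.4300
  k=1: S(1,-1) = 22.9158; S(1,+0) = 25.4300; S(1,+1) = 28.2201
  k=2: S(2,-2) = 20.6502; S(2,-1) = 22.9158; S(2,+0) = 25.4300; S(2,+1) = 28.2201; S(2,+2) = 31.3162
Terminal payoffs V(N, j) = max(S_T - K, 0):
  V(2,-2) = 0.000000; V(2,-1) = 0.000000; V(2,+0) = 2.150000; V(2,+1) = 4.940055; V(2,+2) = 8.036221
Backward induction: V(k, j) = exp(-r*dt) * [p_u * V(k+1, j+1) + p_m * V(k+1, j) + p_d * V(k+1, j-1)]
  V(1,-1) = exp(-r*dt) * [p_u*2.150000 + p_m*0.000000 + p_d*0.000000] = 0.375750
  V(1,+0) = exp(-r*dt) * [p_u*4.940055 + p_m*2.150000 + p_d*0.000000] = 2.291507
  V(1,+1) = exp(-r*dt) * [p_u*8.036221 + p_m*4.940055 + p_d*2.150000] = 5.024246
  V(0,+0) = exp(-r*dt) * [p_u*5.024246 + p_m*2.291507 + p_d*0.375750] = 2.459345

Answer: Price = V(0,0) = 2.4593


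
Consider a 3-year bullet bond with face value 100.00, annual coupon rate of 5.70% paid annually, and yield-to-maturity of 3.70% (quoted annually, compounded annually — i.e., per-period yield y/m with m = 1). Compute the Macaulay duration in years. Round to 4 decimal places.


Answer: Macaulay duration = 2.8457 years

Derivation:
Coupon per period c = face * coupon_rate / m = 5.700000
Periods per year m = 1; per-period yield y/m = 0.037000
Number of cashflows N = 3
Cashflows (t years, CF_t, discount factor 1/(1+y/m)^(m*t), PV):
  t = 1.0000: CF_t = 5.700000, DF = 0.964320, PV = 5.496625
  t = 2.0000: CF_t = 5.700000, DF = 0.929913, PV = 5.300506
  t = 3.0000: CF_t = 105.700000, DF = 0.896734, PV = 94.784804
Price P = sum_t PV_t = 105.581935
Macaulay numerator sum_t t * PV_t:
  t * PV_t at t = 1.0000: 5.496625
  t * PV_t at t = 2.0000: 10.601012
  t * PV_t at t = 3.0000: 284.354413
Macaulay duration D = (sum_t t * PV_t) / P = 300.452050 / 105.581935 = 2.845677


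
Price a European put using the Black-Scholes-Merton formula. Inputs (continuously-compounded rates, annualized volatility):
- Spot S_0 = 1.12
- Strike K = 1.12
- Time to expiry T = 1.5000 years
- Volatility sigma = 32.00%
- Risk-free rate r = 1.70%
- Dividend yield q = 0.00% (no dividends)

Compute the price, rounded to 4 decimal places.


Answer: Price = 0.1581

Derivation:
d1 = (ln(S/K) + (r - q + 0.5*sigma^2) * T) / (sigma * sqrt(T)) = 0.26102375
d2 = d1 - sigma * sqrt(T) = -0.13089461
exp(-rT) = 0.97482238; exp(-qT) = 1.00000000
P = K * exp(-rT) * N(-d2) - S_0 * exp(-qT) * N(-d1)
N(-d1) = 0.39703710; N(-d2) = 0.55207066
P = 1.1200 * 0.97482238 * 0.55207066 - 1.1200 * 1.00000000 * 0.39703710 = 0.1581


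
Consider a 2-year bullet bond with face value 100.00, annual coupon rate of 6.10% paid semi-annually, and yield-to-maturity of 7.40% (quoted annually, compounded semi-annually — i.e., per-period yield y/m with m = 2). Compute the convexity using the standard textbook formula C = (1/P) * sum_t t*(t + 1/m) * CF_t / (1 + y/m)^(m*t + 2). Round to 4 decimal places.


Coupon per period c = face * coupon_rate / m = 3.050000
Periods per year m = 2; per-period yield y/m = 0.037000
Number of cashflows N = 4
Cashflows (t years, CF_t, discount factor 1/(1+y/m)^(m*t), PV):
  t = 0.5000: CF_t = 3.050000, DF = 0.964320, PV = 2.941176
  t = 1.0000: CF_t = 3.050000, DF = 0.929913, PV = 2.836236
  t = 1.5000: CF_t = 3.050000, DF = 0.896734, PV = 2.735039
  t = 2.0000: CF_t = 103.050000, DF = 0.864739, PV = 89.111339
Price P = sum_t PV_t = 97.623791
Convexity numerator sum_t t*(t + 1/m) * CF_t / (1+y/m)^(m*t + 2):
  t = 0.5000: term = 1.367520
  t = 1.0000: term = 3.956180
  t = 1.5000: term = 7.630049
  t = 2.0000: term = 414.329124
Convexity = (1/P) * sum = 427.282873 / 97.623791 = 4.376831

Answer: Convexity = 4.3768


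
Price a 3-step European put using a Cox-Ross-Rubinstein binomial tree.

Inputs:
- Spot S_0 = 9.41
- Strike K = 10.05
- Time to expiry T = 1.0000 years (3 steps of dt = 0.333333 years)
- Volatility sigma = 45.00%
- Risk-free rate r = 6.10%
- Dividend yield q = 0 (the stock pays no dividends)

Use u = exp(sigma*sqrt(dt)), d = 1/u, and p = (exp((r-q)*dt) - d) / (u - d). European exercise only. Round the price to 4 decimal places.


dt = T/N = 0.333333
u = exp(sigma*sqrt(dt)) = 1.296681; d = 1/u = 0.771200
p = (exp((r-q)*dt) - d) / (u - d) = 0.474502
Discount per step: exp(-r*dt) = 0.979872
Stock lattice S(k, i) with i counting down-moves:
  k=0: S(0,0) = 9.4100
  k=1: S(1,0) = 12.2018; S(1,1) = 7.2570
  k=2: S(2,0) = 15.8218; S(2,1) = 9.4100; S(2,2) = 5.5966
  k=3: S(3,0) = 20.5158; S(3,1) = 12.2018; S(3,2) = 7.2570; S(3,3) = 4.3161
Terminal payoffs V(N, i) = max(K - S_T, 0):
  V(3,0) = 0.000000; V(3,1) = 0.000000; V(3,2) = 2.793009; V(3,3) = 5.733909
Backward induction: V(k, i) = exp(-r*dt) * [p * V(k+1, i) + (1-p) * V(k+1, i+1)].
  V(2,0) = exp(-r*dt) * [p*0.000000 + (1-p)*0.000000] = 0.000000
  V(2,1) = exp(-r*dt) * [p*0.000000 + (1-p)*2.793009] = 1.438179
  V(2,2) = exp(-r*dt) * [p*2.793009 + (1-p)*5.733909] = 4.251122
  V(1,0) = exp(-r*dt) * [p*0.000000 + (1-p)*1.438179] = 0.740548
  V(1,1) = exp(-r*dt) * [p*1.438179 + (1-p)*4.251122] = 2.857675
  V(0,0) = exp(-r*dt) * [p*0.740548 + (1-p)*2.857675] = 1.815795

Answer: Price = V(0,0) = 1.8158


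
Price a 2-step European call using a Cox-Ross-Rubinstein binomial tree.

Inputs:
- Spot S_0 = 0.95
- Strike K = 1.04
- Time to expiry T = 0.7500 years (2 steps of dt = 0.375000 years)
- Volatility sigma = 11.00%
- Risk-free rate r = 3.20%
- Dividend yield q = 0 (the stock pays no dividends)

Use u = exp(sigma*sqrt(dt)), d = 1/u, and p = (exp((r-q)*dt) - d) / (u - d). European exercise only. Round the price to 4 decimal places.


dt = T/N = 0.375000
u = exp(sigma*sqrt(dt)) = 1.069682; d = 1/u = 0.934858
p = (exp((r-q)*dt) - d) / (u - d) = 0.572707
Discount per step: exp(-r*dt) = 0.988072
Stock lattice S(k, i) with i counting down-moves:
  k=0: S(0,0) = 0.9500
  k=1: S(1,0) = 1.0162; S(1,1) = 0.8881
  k=2: S(2,0) = 1.0870; S(2,1) = 0.9500; S(2,2) = 0.8303
Terminal payoffs V(N, i) = max(S_T - K, 0):
  V(2,0) = 0.047008; V(2,1) = 0.000000; V(2,2) = 0.000000
Backward induction: V(k, i) = exp(-r*dt) * [p * V(k+1, i) + (1-p) * V(k+1, i+1)].
  V(1,0) = exp(-r*dt) * [p*0.047008 + (1-p)*0.000000] = 0.026600
  V(1,1) = exp(-r*dt) * [p*0.000000 + (1-p)*0.000000] = 0.000000
  V(0,0) = exp(-r*dt) * [p*0.026600 + (1-p)*0.000000] = 0.015053

Answer: Price = V(0,0) = 0.0151


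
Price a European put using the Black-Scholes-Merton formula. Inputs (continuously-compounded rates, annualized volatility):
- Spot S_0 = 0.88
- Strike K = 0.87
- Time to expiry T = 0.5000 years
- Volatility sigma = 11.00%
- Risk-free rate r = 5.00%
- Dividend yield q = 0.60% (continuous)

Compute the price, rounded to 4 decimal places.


Answer: Price = 0.0148

Derivation:
d1 = (ln(S/K) + (r - q + 0.5*sigma^2) * T) / (sigma * sqrt(T)) = 0.46866646
d2 = d1 - sigma * sqrt(T) = 0.39088472
exp(-rT) = 0.97530991; exp(-qT) = 0.99700450
P = K * exp(-rT) * N(-d2) - S_0 * exp(-qT) * N(-d1)
N(-d1) = 0.31965403; N(-d2) = 0.34794123
P = 0.8700 * 0.97530991 * 0.34794123 - 0.8800 * 0.99700450 * 0.31965403 = 0.0148


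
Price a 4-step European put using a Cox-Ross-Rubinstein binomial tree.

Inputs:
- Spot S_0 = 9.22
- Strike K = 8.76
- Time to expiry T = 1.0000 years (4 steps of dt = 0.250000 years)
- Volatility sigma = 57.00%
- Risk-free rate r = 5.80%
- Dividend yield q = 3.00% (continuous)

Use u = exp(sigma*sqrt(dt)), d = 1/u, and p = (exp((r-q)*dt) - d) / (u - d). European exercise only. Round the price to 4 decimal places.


dt = T/N = 0.250000
u = exp(sigma*sqrt(dt)) = 1.329762; d = 1/u = 0.752014
p = (exp((r-q)*dt) - d) / (u - d) = 0.441387
Discount per step: exp(-r*dt) = 0.985605
Stock lattice S(k, i) with i counting down-moves:
  k=0: S(0,0) = 9.2200
  k=1: S(1,0) = 12.2604; S(1,1) = 6.9336
  k=2: S(2,0) = 16.3034; S(2,1) = 9.2200; S(2,2) = 5.2141
  k=3: S(3,0) = 21.6797; S(3,1) = 12.2604; S(3,2) = 6.9336; S(3,3) = 3.9211
  k=4: S(4,0) = 28.8288; S(4,1) = 16.3034; S(4,2) = 9.2200; S(4,3) = 5.2141; S(4,4) = 2.9487
Terminal payoffs V(N, i) = max(K - S_T, 0):
  V(4,0) = 0.000000; V(4,1) = 0.000000; V(4,2) = 0.000000; V(4,3) = 3.545855; V(4,4) = 5.811269
Backward induction: V(k, i) = exp(-r*dt) * [p * V(k+1, i) + (1-p) * V(k+1, i+1)].
  V(3,0) = exp(-r*dt) * [p*0.000000 + (1-p)*0.000000] = 0.000000
  V(3,1) = exp(-r*dt) * [p*0.000000 + (1-p)*0.000000] = 0.000000
  V(3,2) = exp(-r*dt) * [p*0.000000 + (1-p)*3.545855] = 1.952247
  V(3,3) = exp(-r*dt) * [p*3.545855 + (1-p)*5.811269] = 4.742084
  V(2,0) = exp(-r*dt) * [p*0.000000 + (1-p)*0.000000] = 0.000000
  V(2,1) = exp(-r*dt) * [p*0.000000 + (1-p)*1.952247] = 1.074852
  V(2,2) = exp(-r*dt) * [p*1.952247 + (1-p)*4.742084] = 3.460149
  V(1,0) = exp(-r*dt) * [p*0.000000 + (1-p)*1.074852] = 0.591783
  V(1,1) = exp(-r*dt) * [p*1.074852 + (1-p)*3.460149] = 2.372656
  V(0,0) = exp(-r*dt) * [p*0.591783 + (1-p)*2.372656] = 1.563762

Answer: Price = V(0,0) = 1.5638


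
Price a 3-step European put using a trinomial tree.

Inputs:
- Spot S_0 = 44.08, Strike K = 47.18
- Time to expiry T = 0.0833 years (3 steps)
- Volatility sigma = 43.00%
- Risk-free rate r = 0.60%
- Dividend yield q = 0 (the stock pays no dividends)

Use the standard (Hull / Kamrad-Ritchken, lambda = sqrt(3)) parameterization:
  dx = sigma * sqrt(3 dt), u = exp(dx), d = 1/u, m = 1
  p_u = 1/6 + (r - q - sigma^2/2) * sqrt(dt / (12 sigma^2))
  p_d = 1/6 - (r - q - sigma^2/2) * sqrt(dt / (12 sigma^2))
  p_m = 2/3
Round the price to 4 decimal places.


dt = T/N = 0.027767; dx = sigma*sqrt(3*dt) = 0.124105
u = exp(dx) = 1.132135; d = 1/u = 0.883287
p_u = 0.156996, p_m = 0.666667, p_d = 0.176338
Discount per step: exp(-r*dt) = 0.999833
Stock lattice S(k, j) with j the centered position index:
  k=0: S(0,+0) = 44.0800
  k=1: S(1,-1) = 38.9353; S(1,+0) = 44.0800; S(1,+1) = 49.9045
  k=2: S(2,-2) = 34.3910; S(2,-1) = 38.9353; S(2,+0) = 44.0800; S(2,+1) = 49.9045; S(2,+2) = 56.4987
  k=3: S(3,-3) = 30.3771; S(3,-2) = 34.3910; S(3,-1) = 38.9353; S(3,+0) = 44.0800; S(3,+1) = 49.9045; S(3,+2) = 56.4987; S(3,+3) = 63.9641
Terminal payoffs V(N, j) = max(K - S_T, 0):
  V(3,-3) = 16.802879; V(3,-2) = 12.788990; V(3,-1) = 8.244724; V(3,+0) = 3.100000; V(3,+1) = 0.000000; V(3,+2) = 0.000000; V(3,+3) = 0.000000
Backward induction: V(k, j) = exp(-r*dt) * [p_u * V(k+1, j+1) + p_m * V(k+1, j) + p_d * V(k+1, j-1)]
  V(2,-2) = exp(-r*dt) * [p_u*8.244724 + p_m*12.788990 + p_d*16.802879] = 12.781229
  V(2,-1) = exp(-r*dt) * [p_u*3.100000 + p_m*8.244724 + p_d*12.788990] = 8.236976
  V(2,+0) = exp(-r*dt) * [p_u*0.000000 + p_m*3.100000 + p_d*8.244724] = 3.519935
  V(2,+1) = exp(-r*dt) * [p_u*0.000000 + p_m*0.000000 + p_d*3.100000] = 0.546555
  V(2,+2) = exp(-r*dt) * [p_u*0.000000 + p_m*0.000000 + p_d*0.000000] = 0.000000
  V(1,-1) = exp(-r*dt) * [p_u*3.519935 + p_m*8.236976 + p_d*12.781229] = 8.296361
  V(1,+0) = exp(-r*dt) * [p_u*0.546555 + p_m*3.519935 + p_d*8.236976] = 3.884272
  V(1,+1) = exp(-r*dt) * [p_u*0.000000 + p_m*0.546555 + p_d*3.519935] = 0.984903
  V(0,+0) = exp(-r*dt) * [p_u*0.984903 + p_m*3.884272 + p_d*8.296361] = 4.206399

Answer: Price = V(0,0) = 4.2064


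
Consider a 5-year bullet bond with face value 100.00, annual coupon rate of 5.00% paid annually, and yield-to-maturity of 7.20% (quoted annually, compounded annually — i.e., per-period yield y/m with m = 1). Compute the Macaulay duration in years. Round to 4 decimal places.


Coupon per period c = face * coupon_rate / m = 5.000000
Periods per year m = 1; per-period yield y/m = 0.072000
Number of cashflows N = 5
Cashflows (t years, CF_t, discount factor 1/(1+y/m)^(m*t), PV):
  t = 1.0000: CF_t = 5.000000, DF = 0.932836, PV = 4.664179
  t = 2.0000: CF_t = 5.000000, DF = 0.870183, PV = 4.350913
  t = 3.0000: CF_t = 5.000000, DF = 0.811738, PV = 4.058688
  t = 4.0000: CF_t = 5.000000, DF = 0.757218, PV = 3.786089
  t = 5.0000: CF_t = 105.000000, DF = 0.706360, PV = 74.167796
Price P = sum_t PV_t = 91.027665
Macaulay numerator sum_t t * PV_t:
  t * PV_t at t = 1.0000: 4.664179
  t * PV_t at t = 2.0000: 8.701827
  t * PV_t at t = 3.0000: 12.176063
  t * PV_t at t = 4.0000: 15.144358
  t * PV_t at t = 5.0000: 370.838979
Macaulay duration D = (sum_t t * PV_t) / P = 411.525406 / 91.027665 = 4.520883

Answer: Macaulay duration = 4.5209 years


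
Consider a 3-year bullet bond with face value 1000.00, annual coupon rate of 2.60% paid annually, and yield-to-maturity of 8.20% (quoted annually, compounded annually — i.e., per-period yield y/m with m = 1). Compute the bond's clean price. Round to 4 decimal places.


Coupon per period c = face * coupon_rate / m = 26.000000
Periods per year m = 1; per-period yield y/m = 0.082000
Number of cashflows N = 3
Cashflows (t years, CF_t, discount factor 1/(1+y/m)^(m*t), PV):
  t = 1.0000: CF_t = 26.000000, DF = 0.924214, PV = 24.029575
  t = 2.0000: CF_t = 26.000000, DF = 0.854172, PV = 22.208480
  t = 3.0000: CF_t = 1026.000000, DF = 0.789438, PV = 809.963743
Price P = sum_t PV_t = 856.201797

Answer: Price = 856.2018


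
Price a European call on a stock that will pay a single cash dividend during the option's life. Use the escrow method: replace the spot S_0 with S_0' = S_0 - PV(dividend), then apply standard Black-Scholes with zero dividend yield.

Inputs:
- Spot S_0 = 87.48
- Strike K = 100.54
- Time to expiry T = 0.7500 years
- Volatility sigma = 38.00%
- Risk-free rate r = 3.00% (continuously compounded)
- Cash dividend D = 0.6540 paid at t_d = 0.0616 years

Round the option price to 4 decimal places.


PV(D) = D * exp(-r * t_d) = 0.6540 * 0.99815371 = 0.65279252
S_0' = S_0 - PV(D) = 87.4800 - 0.65279252 = 86.82720748
d1 = (ln(S_0'/K) + (r + sigma^2/2)*T) / (sigma*sqrt(T)) = -0.21266434
d2 = d1 - sigma*sqrt(T) = -0.54175400
exp(-rT) = 0.97775124
N(d1) = 0.41579439; N(d2) = 0.29399399
C = S_0' * N(d1) - K * exp(-rT) * N(d2) = 86.82720748 * 0.41579439 - 100.5400 * 0.97775124 * 0.29399399 = 7.2017

Answer: Price = 7.2017


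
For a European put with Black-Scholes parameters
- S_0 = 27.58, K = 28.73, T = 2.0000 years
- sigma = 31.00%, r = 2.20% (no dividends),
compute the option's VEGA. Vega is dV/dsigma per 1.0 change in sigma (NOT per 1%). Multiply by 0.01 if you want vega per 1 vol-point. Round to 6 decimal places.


Answer: Vega = 15.166676

Derivation:
d1 = 0.2263859370; d2 = -0.2120202673
phi(d1) = 0.3888491385; exp(-qT) = 1.0000000000; exp(-rT) = 0.9569539575
Vega = S * exp(-qT) * phi(d1) * sqrt(T) = 27.5800 * 1.0000000000 * 0.3888491385 * 1.4142135624 = 15.166676


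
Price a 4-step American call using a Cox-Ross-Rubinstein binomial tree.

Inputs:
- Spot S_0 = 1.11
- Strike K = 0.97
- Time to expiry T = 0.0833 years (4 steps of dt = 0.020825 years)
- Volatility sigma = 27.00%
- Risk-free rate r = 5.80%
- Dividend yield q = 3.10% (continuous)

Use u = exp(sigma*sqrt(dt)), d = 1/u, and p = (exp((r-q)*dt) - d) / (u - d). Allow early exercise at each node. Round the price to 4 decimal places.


dt = T/N = 0.020825
u = exp(sigma*sqrt(dt)) = 1.039732; d = 1/u = 0.961786
p = (exp((r-q)*dt) - d) / (u - d) = 0.497476
Discount per step: exp(-r*dt) = 0.998793
Stock lattice S(k, i) with i counting down-moves:
  k=0: S(0,0) = 1.1100
  k=1: S(1,0) = 1.1541; S(1,1) = 1.0676
  k=2: S(2,0) = 1.2000; S(2,1) = 1.1100; S(2,2) = 1.0268
  k=3: S(3,0) = 1.2476; S(3,1) = 1.1541; S(3,2) = 1.0676; S(3,3) = 0.9875
  k=4: S(4,0) = 1.2972; S(4,1) = 1.2000; S(4,2) = 1.1100; S(4,3) = 1.0268; S(4,4) = 0.9498
Terminal payoffs V(N, i) = max(S_T - K, 0):
  V(4,0) = 0.327207; V(4,1) = 0.229958; V(4,2) = 0.140000; V(4,3) = 0.056786; V(4,4) = 0.000000
Backward induction: V(k, i) = exp(-r*dt) * [p * V(k+1, i) + (1-p) * V(k+1, i+1)]; then take max(V_cont, immediate exercise) for American.
  V(3,0) = exp(-r*dt) * [p*0.327207 + (1-p)*0.229958] = 0.278001; exercise = 0.277635; V(3,0) = max -> 0.278001
  V(3,1) = exp(-r*dt) * [p*0.229958 + (1-p)*0.140000] = 0.184529; exercise = 0.184103; V(3,1) = max -> 0.184529
  V(3,2) = exp(-r*dt) * [p*0.140000 + (1-p)*0.056786] = 0.098064; exercise = 0.097582; V(3,2) = max -> 0.098064
  V(3,3) = exp(-r*dt) * [p*0.056786 + (1-p)*0.000000] = 0.028215; exercise = 0.017548; V(3,3) = max -> 0.028215
  V(2,0) = exp(-r*dt) * [p*0.278001 + (1-p)*0.184529] = 0.230750; exercise = 0.229958; V(2,0) = max -> 0.230750
  V(2,1) = exp(-r*dt) * [p*0.184529 + (1-p)*0.098064] = 0.140908; exercise = 0.140000; V(2,1) = max -> 0.140908
  V(2,2) = exp(-r*dt) * [p*0.098064 + (1-p)*0.028215] = 0.062888; exercise = 0.056786; V(2,2) = max -> 0.062888
  V(1,0) = exp(-r*dt) * [p*0.230750 + (1-p)*0.140908] = 0.185378; exercise = 0.184103; V(1,0) = max -> 0.185378
  V(1,1) = exp(-r*dt) * [p*0.140908 + (1-p)*0.062888] = 0.101578; exercise = 0.097582; V(1,1) = max -> 0.101578
  V(0,0) = exp(-r*dt) * [p*0.185378 + (1-p)*0.101578] = 0.143094; exercise = 0.140000; V(0,0) = max -> 0.143094

Answer: Price = V(0,0) = 0.1431


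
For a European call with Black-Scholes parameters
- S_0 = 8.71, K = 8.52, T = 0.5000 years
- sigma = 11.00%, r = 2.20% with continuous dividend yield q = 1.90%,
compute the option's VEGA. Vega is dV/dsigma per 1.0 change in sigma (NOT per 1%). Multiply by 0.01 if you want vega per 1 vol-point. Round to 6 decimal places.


d1 = 0.3417312083; d2 = 0.2639494624
phi(d1) = 0.3763150293; exp(-qT) = 0.9905449824; exp(-rT) = 0.9890602788
Vega = S * exp(-qT) * phi(d1) * sqrt(T) = 8.7100 * 0.9905449824 * 0.3763150293 * 0.7071067812 = 2.295773

Answer: Vega = 2.295773


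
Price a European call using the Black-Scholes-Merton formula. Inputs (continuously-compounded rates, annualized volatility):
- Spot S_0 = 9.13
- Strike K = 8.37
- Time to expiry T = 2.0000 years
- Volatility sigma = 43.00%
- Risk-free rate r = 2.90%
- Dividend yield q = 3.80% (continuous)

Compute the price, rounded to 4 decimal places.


d1 = (ln(S/K) + (r - q + 0.5*sigma^2) * T) / (sigma * sqrt(T)) = 0.41737687
d2 = d1 - sigma * sqrt(T) = -0.19073497
exp(-rT) = 0.94364995; exp(-qT) = 0.92681621
C = S_0 * exp(-qT) * N(d1) - K * exp(-rT) * N(d2)
N(d1) = 0.66179861; N(d2) = 0.42436662
C = 9.1300 * 0.92681621 * 0.66179861 - 8.3700 * 0.94364995 * 0.42436662 = 2.2482

Answer: Price = 2.2482


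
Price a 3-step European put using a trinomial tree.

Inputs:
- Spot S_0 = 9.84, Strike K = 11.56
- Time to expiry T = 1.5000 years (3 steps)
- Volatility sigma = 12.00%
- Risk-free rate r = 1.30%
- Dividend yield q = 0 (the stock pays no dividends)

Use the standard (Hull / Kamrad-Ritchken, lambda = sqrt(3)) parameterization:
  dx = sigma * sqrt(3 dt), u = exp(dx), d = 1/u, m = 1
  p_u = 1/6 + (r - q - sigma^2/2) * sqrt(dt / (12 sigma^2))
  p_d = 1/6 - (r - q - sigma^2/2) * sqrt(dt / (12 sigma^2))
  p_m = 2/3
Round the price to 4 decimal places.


dt = T/N = 0.500000; dx = sigma*sqrt(3*dt) = 0.146969
u = exp(dx) = 1.158319; d = 1/u = 0.863320
p_u = 0.176533, p_m = 0.666667, p_d = 0.156801
Discount per step: exp(-r*dt) = 0.993521
Stock lattice S(k, j) with j the centered position index:
  k=0: S(0,+0) = 9.8400
  k=1: S(1,-1) = 8.4951; S(1,+0) = 9.8400; S(1,+1) = 11.3979
  k=2: S(2,-2) = 7.3340; S(2,-1) = 8.4951; S(2,+0) = 9.8400; S(2,+1) = 11.3979; S(2,+2) = 13.2023
  k=3: S(3,-3) = 6.3316; S(3,-2) = 7.3340; S(3,-1) = 8.4951; S(3,+0) = 9.8400; S(3,+1) = 11.3979; S(3,+2) = 13.2023; S(3,+3) = 15.2925
Terminal payoffs V(N, j) = max(K - S_T, 0):
  V(3,-3) = 5.228434; V(3,-2) = 4.226030; V(3,-1) = 3.064927; V(3,+0) = 1.720000; V(3,+1) = 0.162146; V(3,+2) = 0.000000; V(3,+3) = 0.000000
Backward induction: V(k, j) = exp(-r*dt) * [p_u * V(k+1, j+1) + p_m * V(k+1, j) + p_d * V(k+1, j-1)]
  V(2,-2) = exp(-r*dt) * [p_u*3.064927 + p_m*4.226030 + p_d*5.228434] = 4.151165
  V(2,-1) = exp(-r*dt) * [p_u*1.720000 + p_m*3.064927 + p_d*4.226030] = 2.990067
  V(2,+0) = exp(-r*dt) * [p_u*0.162146 + p_m*1.720000 + p_d*3.064927] = 1.645145
  V(2,+1) = exp(-r*dt) * [p_u*0.000000 + p_m*0.162146 + p_d*1.720000] = 0.375347
  V(2,+2) = exp(-r*dt) * [p_u*0.000000 + p_m*0.000000 + p_d*0.162146] = 0.025260
  V(1,-1) = exp(-r*dt) * [p_u*1.645145 + p_m*2.990067 + p_d*4.151165] = 2.915691
  V(1,+0) = exp(-r*dt) * [p_u*0.375347 + p_m*1.645145 + p_d*2.990067] = 1.621296
  V(1,+1) = exp(-r*dt) * [p_u*0.025260 + p_m*0.375347 + p_d*1.645145] = 0.509329
  V(0,+0) = exp(-r*dt) * [p_u*0.509329 + p_m*1.621296 + p_d*2.915691] = 1.617412

Answer: Price = V(0,0) = 1.6174


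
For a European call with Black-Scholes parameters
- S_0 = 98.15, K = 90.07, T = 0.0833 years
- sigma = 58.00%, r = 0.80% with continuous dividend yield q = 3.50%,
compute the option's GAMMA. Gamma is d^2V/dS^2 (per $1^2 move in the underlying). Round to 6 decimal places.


Answer: Gamma = 0.020421

Derivation:
d1 = 0.5834698345; d2 = 0.4160717461
phi(d1) = 0.3365000245; exp(-qT) = 0.9970887459; exp(-rT) = 0.9993338220
Gamma = exp(-qT) * phi(d1) / (S * sigma * sqrt(T)) = 0.9970887459 * 0.3365000245 / (98.1500 * 0.5800 * 0.2886173938) = 0.020421


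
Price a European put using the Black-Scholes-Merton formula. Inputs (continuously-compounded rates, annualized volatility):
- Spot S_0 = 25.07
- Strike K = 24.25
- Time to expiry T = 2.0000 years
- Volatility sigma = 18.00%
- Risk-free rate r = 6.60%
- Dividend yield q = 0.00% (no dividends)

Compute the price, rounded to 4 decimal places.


Answer: Price = 0.9101

Derivation:
d1 = (ln(S/K) + (r - q + 0.5*sigma^2) * T) / (sigma * sqrt(T)) = 0.77646333
d2 = d1 - sigma * sqrt(T) = 0.52190489
exp(-rT) = 0.87634100; exp(-qT) = 1.00000000
P = K * exp(-rT) * N(-d2) - S_0 * exp(-qT) * N(-d1)
N(-d1) = 0.21873773; N(-d2) = 0.30086828
P = 24.2500 * 0.87634100 * 0.30086828 - 25.0700 * 1.00000000 * 0.21873773 = 0.9101


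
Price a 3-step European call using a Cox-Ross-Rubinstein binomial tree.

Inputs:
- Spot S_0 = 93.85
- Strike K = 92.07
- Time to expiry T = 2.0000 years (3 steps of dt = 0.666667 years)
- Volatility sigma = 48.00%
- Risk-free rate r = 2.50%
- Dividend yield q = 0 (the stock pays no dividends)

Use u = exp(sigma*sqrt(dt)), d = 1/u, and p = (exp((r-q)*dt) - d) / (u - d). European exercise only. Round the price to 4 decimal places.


dt = T/N = 0.666667
u = exp(sigma*sqrt(dt)) = 1.479817; d = 1/u = 0.675759
p = (exp((r-q)*dt) - d) / (u - d) = 0.424157
Discount per step: exp(-r*dt) = 0.983471
Stock lattice S(k, i) with i counting down-moves:
  k=0: S(0,0) = 93.8500
  k=1: S(1,0) = 138.8808; S(1,1) = 63.4200
  k=2: S(2,0) = 205.5182; S(2,1) = 93.8500; S(2,2) = 42.8567
  k=3: S(3,0) = 304.1293; S(3,1) = 138.8808; S(3,2) = 63.4200; S(3,3) = 28.9608
Terminal payoffs V(N, i) = max(S_T - K, 0):
  V(3,0) = 212.059269; V(3,1) = 46.810815; V(3,2) = 0.000000; V(3,3) = 0.000000
Backward induction: V(k, i) = exp(-r*dt) * [p * V(k+1, i) + (1-p) * V(k+1, i+1)].
  V(2,0) = exp(-r*dt) * [p*212.059269 + (1-p)*46.810815] = 114.969960
  V(2,1) = exp(-r*dt) * [p*46.810815 + (1-p)*0.000000] = 19.526981
  V(2,2) = exp(-r*dt) * [p*0.000000 + (1-p)*0.000000] = 0.000000
  V(1,0) = exp(-r*dt) * [p*114.969960 + (1-p)*19.526981] = 59.017959
  V(1,1) = exp(-r*dt) * [p*19.526981 + (1-p)*0.000000] = 8.145617
  V(0,0) = exp(-r*dt) * [p*59.017959 + (1-p)*8.145617] = 29.232215

Answer: Price = V(0,0) = 29.2322


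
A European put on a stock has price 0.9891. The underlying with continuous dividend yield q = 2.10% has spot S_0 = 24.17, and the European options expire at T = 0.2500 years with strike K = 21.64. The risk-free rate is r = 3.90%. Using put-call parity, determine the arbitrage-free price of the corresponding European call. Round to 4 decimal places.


Put-call parity: C - P = S_0 * exp(-qT) - K * exp(-rT).
S_0 * exp(-qT) = 24.1700 * 0.99476376 = 24.04344001
K * exp(-rT) = 21.6400 * 0.99029738 = 21.43003524
C = P + S*exp(-qT) - K*exp(-rT)
C = 0.9891 + 24.04344001 - 21.43003524 = 3.6025

Answer: Call price = 3.6025


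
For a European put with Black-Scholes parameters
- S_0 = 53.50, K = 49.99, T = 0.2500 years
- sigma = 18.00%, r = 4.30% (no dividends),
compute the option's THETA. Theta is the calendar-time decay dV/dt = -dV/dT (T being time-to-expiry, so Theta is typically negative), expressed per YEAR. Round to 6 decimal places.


d1 = 0.9184296497; d2 = 0.8284296497
phi(d1) = 0.2616637376; exp(-qT) = 1.0000000000; exp(-rT) = 0.9893075748
Theta = -S*exp(-qT)*phi(d1)*sigma/(2*sqrt(T)) + r*K*exp(-rT)*N(-d2) - q*S*exp(-qT)*N(-d1)
N(-d1) = 0.1791969870; N(-d2) = 0.2037136104; sqrt(T) = 0.5000000000
Term 1 = -53.5000 * 1.0000000000 * 0.2616637376 * 0.1800 / (2 * 0.5000000000) = -2.5198217931
Term 2 = 0.0430 * 49.9900 * 0.9893075748 * 0.2037136104 = 0.4332144882
Term 3 = 0 (no dividend yield, q = 0)
Theta = -2.5198217931 + (0.4332144882) + (0.0000000000) = -2.086607

Answer: Theta = -2.086607


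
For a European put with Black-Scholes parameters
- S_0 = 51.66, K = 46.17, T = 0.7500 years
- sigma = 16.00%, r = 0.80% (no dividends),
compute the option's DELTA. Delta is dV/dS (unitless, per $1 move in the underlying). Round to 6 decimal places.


Answer: Delta = -0.177893

Derivation:
d1 = 0.9234252150; d2 = 0.7848611504
phi(d1) = 0.2604627045; exp(-qT) = 1.0000000000; exp(-rT) = 0.9940179641
N(-d1) = 0.1778928282
Delta = -exp(-qT) * N(-d1) = -1.0000000000 * 0.1778928282 = -0.177893


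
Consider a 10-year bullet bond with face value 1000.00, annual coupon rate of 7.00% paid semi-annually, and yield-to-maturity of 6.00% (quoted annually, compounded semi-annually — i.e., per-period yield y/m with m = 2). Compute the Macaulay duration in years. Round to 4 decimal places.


Answer: Macaulay duration = 7.4611 years

Derivation:
Coupon per period c = face * coupon_rate / m = 35.000000
Periods per year m = 2; per-period yield y/m = 0.030000
Number of cashflows N = 20
Cashflows (t years, CF_t, discount factor 1/(1+y/m)^(m*t), PV):
  t = 0.5000: CF_t = 35.000000, DF = 0.970874, PV = 33.980583
  t = 1.0000: CF_t = 35.000000, DF = 0.942596, PV = 32.990857
  t = 1.5000: CF_t = 35.000000, DF = 0.915142, PV = 32.029958
  t = 2.0000: CF_t = 35.000000, DF = 0.888487, PV = 31.097047
  t = 2.5000: CF_t = 35.000000, DF = 0.862609, PV = 30.191307
  t = 3.0000: CF_t = 35.000000, DF = 0.837484, PV = 29.311949
  t = 3.5000: CF_t = 35.000000, DF = 0.813092, PV = 28.458203
  t = 4.0000: CF_t = 35.000000, DF = 0.789409, PV = 27.629323
  t = 4.5000: CF_t = 35.000000, DF = 0.766417, PV = 26.824586
  t = 5.0000: CF_t = 35.000000, DF = 0.744094, PV = 26.043287
  t = 5.5000: CF_t = 35.000000, DF = 0.722421, PV = 25.284745
  t = 6.0000: CF_t = 35.000000, DF = 0.701380, PV = 24.548296
  t = 6.5000: CF_t = 35.000000, DF = 0.680951, PV = 23.833297
  t = 7.0000: CF_t = 35.000000, DF = 0.661118, PV = 23.139123
  t = 7.5000: CF_t = 35.000000, DF = 0.641862, PV = 22.465168
  t = 8.0000: CF_t = 35.000000, DF = 0.623167, PV = 21.810843
  t = 8.5000: CF_t = 35.000000, DF = 0.605016, PV = 21.175576
  t = 9.0000: CF_t = 35.000000, DF = 0.587395, PV = 20.558811
  t = 9.5000: CF_t = 35.000000, DF = 0.570286, PV = 19.960011
  t = 10.0000: CF_t = 1035.000000, DF = 0.553676, PV = 573.054406
Price P = sum_t PV_t = 1074.387374
Macaulay numerator sum_t t * PV_t:
  t * PV_t at t = 0.5000: 16.990291
  t * PV_t at t = 1.0000: 32.990857
  t * PV_t at t = 1.5000: 48.044937
  t * PV_t at t = 2.0000: 62.194093
  t * PV_t at t = 2.5000: 75.478269
  t * PV_t at t = 3.0000: 87.935847
  t * PV_t at t = 3.5000: 99.603710
  t * PV_t at t = 4.0000: 110.517293
  t * PV_t at t = 4.5000: 120.710635
  t * PV_t at t = 5.0000: 130.216435
  t * PV_t at t = 5.5000: 139.066096
  t * PV_t at t = 6.0000: 147.289775
  t * PV_t at t = 6.5000: 154.916430
  t * PV_t at t = 7.0000: 161.973862
  t * PV_t at t = 7.5000: 168.488761
  t * PV_t at t = 8.0000: 174.486743
  t * PV_t at t = 8.5000: 179.992393
  t * PV_t at t = 9.0000: 185.029301
  t * PV_t at t = 9.5000: 189.620104
  t * PV_t at t = 10.0000: 5730.544056
Macaulay duration D = (sum_t t * PV_t) / P = 8016.089888 / 1074.387374 = 7.461080


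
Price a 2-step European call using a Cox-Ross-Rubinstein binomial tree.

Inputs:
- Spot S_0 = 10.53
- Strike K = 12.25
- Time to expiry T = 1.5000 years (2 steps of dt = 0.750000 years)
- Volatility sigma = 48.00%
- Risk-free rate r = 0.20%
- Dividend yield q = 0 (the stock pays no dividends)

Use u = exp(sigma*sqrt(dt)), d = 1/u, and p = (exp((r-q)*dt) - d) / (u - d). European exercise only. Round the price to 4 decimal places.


Answer: Price = V(0,0) = 1.8968

Derivation:
dt = T/N = 0.750000
u = exp(sigma*sqrt(dt)) = 1.515419; d = 1/u = 0.659883
p = (exp((r-q)*dt) - d) / (u - d) = 0.399303
Discount per step: exp(-r*dt) = 0.998501
Stock lattice S(k, i) with i counting down-moves:
  k=0: S(0,0) = 10.5300
  k=1: S(1,0) = 15.9574; S(1,1) = 6.9486
  k=2: S(2,0) = 24.1821; S(2,1) = 10.5300; S(2,2) = 4.5852
Terminal payoffs V(N, i) = max(S_T - K, 0):
  V(2,0) = 11.932101; V(2,1) = 0.000000; V(2,2) = 0.000000
Backward induction: V(k, i) = exp(-r*dt) * [p * V(k+1, i) + (1-p) * V(k+1, i+1)].
  V(1,0) = exp(-r*dt) * [p*11.932101 + (1-p)*0.000000] = 4.757378
  V(1,1) = exp(-r*dt) * [p*0.000000 + (1-p)*0.000000] = 0.000000
  V(0,0) = exp(-r*dt) * [p*4.757378 + (1-p)*0.000000] = 1.896786


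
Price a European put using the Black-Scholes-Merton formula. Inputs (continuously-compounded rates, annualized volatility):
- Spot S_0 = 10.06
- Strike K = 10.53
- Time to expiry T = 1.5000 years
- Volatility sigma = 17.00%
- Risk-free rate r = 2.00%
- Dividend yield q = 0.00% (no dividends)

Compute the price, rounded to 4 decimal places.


d1 = (ln(S/K) + (r - q + 0.5*sigma^2) * T) / (sigma * sqrt(T)) = 0.02888399
d2 = d1 - sigma * sqrt(T) = -0.17932264
exp(-rT) = 0.97044553; exp(-qT) = 1.00000000
P = K * exp(-rT) * N(-d2) - S_0 * exp(-qT) * N(-d1)
N(-d1) = 0.48847856; N(-d2) = 0.57115781
P = 10.5300 * 0.97044553 * 0.57115781 - 10.0600 * 1.00000000 * 0.48847856 = 0.9224

Answer: Price = 0.9224


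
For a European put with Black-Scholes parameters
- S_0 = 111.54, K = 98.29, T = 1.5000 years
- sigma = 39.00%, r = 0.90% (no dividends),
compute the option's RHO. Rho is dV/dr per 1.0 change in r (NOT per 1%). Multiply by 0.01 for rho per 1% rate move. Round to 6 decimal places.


d1 = 0.5318448917; d2 = 0.0541943919
phi(d1) = 0.3463283285; exp(-qT) = 1.0000000000; exp(-rT) = 0.9865907163
N(-d2) = 0.4783901444
Rho = -K*T*exp(-rT)*N(-d2) = -98.2900 * 1.5000 * 0.9865907163 * 0.4783901444 = -69.585675

Answer: Rho = -69.585675


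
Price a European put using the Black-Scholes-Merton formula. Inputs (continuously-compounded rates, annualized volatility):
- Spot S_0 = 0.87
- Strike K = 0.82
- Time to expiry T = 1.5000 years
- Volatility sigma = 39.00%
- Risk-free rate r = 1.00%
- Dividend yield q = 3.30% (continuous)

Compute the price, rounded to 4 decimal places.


Answer: Price = 0.1445

Derivation:
d1 = (ln(S/K) + (r - q + 0.5*sigma^2) * T) / (sigma * sqrt(T)) = 0.29051340
d2 = d1 - sigma * sqrt(T) = -0.18713710
exp(-rT) = 0.98511194; exp(-qT) = 0.95170516
P = K * exp(-rT) * N(-d2) - S_0 * exp(-qT) * N(-d1)
N(-d1) = 0.38571175; N(-d2) = 0.57422343
P = 0.8200 * 0.98511194 * 0.57422343 - 0.8700 * 0.95170516 * 0.38571175 = 0.1445


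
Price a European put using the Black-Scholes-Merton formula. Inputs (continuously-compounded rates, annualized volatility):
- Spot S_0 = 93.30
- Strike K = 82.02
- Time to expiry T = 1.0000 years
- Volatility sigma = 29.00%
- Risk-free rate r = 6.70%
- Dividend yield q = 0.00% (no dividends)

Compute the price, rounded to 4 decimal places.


Answer: Price = 3.6324

Derivation:
d1 = (ln(S/K) + (r - q + 0.5*sigma^2) * T) / (sigma * sqrt(T)) = 0.82036892
d2 = d1 - sigma * sqrt(T) = 0.53036892
exp(-rT) = 0.93519520; exp(-qT) = 1.00000000
P = K * exp(-rT) * N(-d2) - S_0 * exp(-qT) * N(-d1)
N(-d1) = 0.20600291; N(-d2) = 0.29792808
P = 82.0200 * 0.93519520 * 0.29792808 - 93.3000 * 1.00000000 * 0.20600291 = 3.6324


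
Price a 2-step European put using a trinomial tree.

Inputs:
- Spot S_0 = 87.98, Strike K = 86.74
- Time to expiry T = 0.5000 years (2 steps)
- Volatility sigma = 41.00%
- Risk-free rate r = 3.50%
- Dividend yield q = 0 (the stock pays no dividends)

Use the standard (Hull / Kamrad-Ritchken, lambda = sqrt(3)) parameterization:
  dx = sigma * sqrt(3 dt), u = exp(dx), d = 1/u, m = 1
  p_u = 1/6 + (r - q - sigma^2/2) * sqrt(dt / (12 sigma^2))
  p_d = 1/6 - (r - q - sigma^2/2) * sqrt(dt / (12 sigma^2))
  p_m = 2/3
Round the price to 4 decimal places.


Answer: Price = V(0,0) = 7.4839

Derivation:
dt = T/N = 0.250000; dx = sigma*sqrt(3*dt) = 0.355070
u = exp(dx) = 1.426281; d = 1/u = 0.701124
p_u = 0.149399, p_m = 0.666667, p_d = 0.183934
Discount per step: exp(-r*dt) = 0.991288
Stock lattice S(k, j) with j the centered position index:
  k=0: S(0,+0) = 87.9800
  k=1: S(1,-1) = 61.6849; S(1,+0) = 87.9800; S(1,+1) = 125.4842
  k=2: S(2,-2) = 43.2488; S(2,-1) = 61.6849; S(2,+0) = 87.9800; S(2,+1) = 125.4842; S(2,+2) = 178.9758
Terminal payoffs V(N, j) = max(K - S_T, 0):
  V(2,-2) = 43.491235; V(2,-1) = 25.055104; V(2,+0) = 0.000000; V(2,+1) = 0.000000; V(2,+2) = 0.000000
Backward induction: V(k, j) = exp(-r*dt) * [p_u * V(k+1, j+1) + p_m * V(k+1, j) + p_d * V(k+1, j-1)]
  V(1,-1) = exp(-r*dt) * [p_u*0.000000 + p_m*25.055104 + p_d*43.491235] = 24.487728
  V(1,+0) = exp(-r*dt) * [p_u*0.000000 + p_m*0.000000 + p_d*25.055104] = 4.568346
  V(1,+1) = exp(-r*dt) * [p_u*0.000000 + p_m*0.000000 + p_d*0.000000] = 0.000000
  V(0,+0) = exp(-r*dt) * [p_u*0.000000 + p_m*4.568346 + p_d*24.487728] = 7.483927


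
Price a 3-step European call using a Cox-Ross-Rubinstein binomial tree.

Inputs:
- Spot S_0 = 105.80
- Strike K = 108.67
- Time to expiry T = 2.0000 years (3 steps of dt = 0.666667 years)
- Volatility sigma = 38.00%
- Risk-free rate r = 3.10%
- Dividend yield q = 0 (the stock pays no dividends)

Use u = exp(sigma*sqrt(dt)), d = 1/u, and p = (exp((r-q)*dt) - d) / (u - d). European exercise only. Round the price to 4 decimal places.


dt = T/N = 0.666667
u = exp(sigma*sqrt(dt)) = 1.363792; d = 1/u = 0.733250
p = (exp((r-q)*dt) - d) / (u - d) = 0.456166
Discount per step: exp(-r*dt) = 0.979545
Stock lattice S(k, i) with i counting down-moves:
  k=0: S(0,0) = 105.8000
  k=1: S(1,0) = 144.2891; S(1,1) = 77.5778
  k=2: S(2,0) = 196.7803; S(2,1) = 105.8000; S(2,2) = 56.8839
  k=3: S(3,0) = 268.3673; S(3,1) = 144.2891; S(3,2) = 77.5778; S(3,3) = 41.7101
Terminal payoffs V(N, i) = max(S_T - K, 0):
  V(3,0) = 159.697315; V(3,1) = 35.619142; V(3,2) = 0.000000; V(3,3) = 0.000000
Backward induction: V(k, i) = exp(-r*dt) * [p * V(k+1, i) + (1-p) * V(k+1, i+1)].
  V(2,0) = exp(-r*dt) * [p*159.697315 + (1-p)*35.619142] = 90.333107
  V(2,1) = exp(-r*dt) * [p*35.619142 + (1-p)*0.000000] = 15.915899
  V(2,2) = exp(-r*dt) * [p*0.000000 + (1-p)*0.000000] = 0.000000
  V(1,0) = exp(-r*dt) * [p*90.333107 + (1-p)*15.915899] = 48.842601
  V(1,1) = exp(-r*dt) * [p*15.915899 + (1-p)*0.000000] = 7.111790
  V(0,0) = exp(-r*dt) * [p*48.842601 + (1-p)*7.111790] = 25.613131

Answer: Price = V(0,0) = 25.6131


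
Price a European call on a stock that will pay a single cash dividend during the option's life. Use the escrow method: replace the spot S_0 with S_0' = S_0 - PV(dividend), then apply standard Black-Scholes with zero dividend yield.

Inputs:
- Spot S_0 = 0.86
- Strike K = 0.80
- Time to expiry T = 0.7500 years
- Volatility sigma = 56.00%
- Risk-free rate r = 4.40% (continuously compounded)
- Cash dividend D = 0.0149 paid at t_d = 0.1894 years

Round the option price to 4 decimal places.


Answer: Price = 0.1932

Derivation:
PV(D) = D * exp(-r * t_d) = 0.0149 * 0.99170103 = 0.01477635
S_0' = S_0 - PV(D) = 0.8600 - 0.01477635 = 0.84522365
d1 = (ln(S_0'/K) + (r + sigma^2/2)*T) / (sigma*sqrt(T)) = 0.42391850
d2 = d1 - sigma*sqrt(T) = -0.06105573
exp(-rT) = 0.96753856
N(d1) = 0.66418737; N(d2) = 0.47565741
C = S_0' * N(d1) - K * exp(-rT) * N(d2) = 0.84522365 * 0.66418737 - 0.8000 * 0.96753856 * 0.47565741 = 0.1932


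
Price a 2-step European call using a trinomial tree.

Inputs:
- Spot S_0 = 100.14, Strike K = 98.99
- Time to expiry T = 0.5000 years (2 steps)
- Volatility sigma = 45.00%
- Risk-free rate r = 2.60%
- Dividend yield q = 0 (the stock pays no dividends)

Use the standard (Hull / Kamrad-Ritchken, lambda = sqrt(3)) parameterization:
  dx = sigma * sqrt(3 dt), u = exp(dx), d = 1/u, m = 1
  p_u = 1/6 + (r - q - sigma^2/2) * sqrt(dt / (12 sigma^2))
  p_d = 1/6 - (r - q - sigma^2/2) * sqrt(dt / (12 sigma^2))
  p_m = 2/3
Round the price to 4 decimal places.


dt = T/N = 0.250000; dx = sigma*sqrt(3*dt) = 0.389711
u = exp(dx) = 1.476555; d = 1/u = 0.677252
p_u = 0.142530, p_m = 0.666667, p_d = 0.190803
Discount per step: exp(-r*dt) = 0.993521
Stock lattice S(k, j) with j the centered position index:
  k=0: S(0,+0) = 100.1400
  k=1: S(1,-1) = 67.8200; S(1,+0) = 100.1400; S(1,+1) = 147.8622
  k=2: S(2,-2) = 45.9313; S(2,-1) = 67.8200; S(2,+0) = 100.1400; S(2,+1) = 147.8622; S(2,+2) = 218.3266
Terminal payoffs V(N, j) = max(S_T - K, 0):
  V(2,-2) = 0.000000; V(2,-1) = 0.000000; V(2,+0) = 1.150000; V(2,+1) = 48.872182; V(2,+2) = 119.336592
Backward induction: V(k, j) = exp(-r*dt) * [p_u * V(k+1, j+1) + p_m * V(k+1, j) + p_d * V(k+1, j-1)]
  V(1,-1) = exp(-r*dt) * [p_u*1.150000 + p_m*0.000000 + p_d*0.000000] = 0.162848
  V(1,+0) = exp(-r*dt) * [p_u*48.872182 + p_m*1.150000 + p_d*0.000000] = 7.682332
  V(1,+1) = exp(-r*dt) * [p_u*119.336592 + p_m*48.872182 + p_d*1.150000] = 49.487234
  V(0,+0) = exp(-r*dt) * [p_u*49.487234 + p_m*7.682332 + p_d*0.162848] = 12.126971

Answer: Price = V(0,0) = 12.1270
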